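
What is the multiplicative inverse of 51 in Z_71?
Since 71 is prime, by Fermat 51^(-1) ≡ 51^{69} ≡ 39 mod 71. Verify: 51 × 39 = 1989 ≡ 1 mod 71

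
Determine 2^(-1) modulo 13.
Since 13 is prime, by Fermat 2^(-1) ≡ 2^{11} ≡ 7 mod 13. Verify: 2 × 7 = 14 ≡ 1 mod 13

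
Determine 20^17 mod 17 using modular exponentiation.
Using Fermat: 20^{16} ≡ 1 mod 17. 17 ≡ 1 mod 16. So 20^{17} ≡ 20^{1} ≡ 3 mod 17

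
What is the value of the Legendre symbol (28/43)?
(28/43) = 28^{21} mod 43 = -1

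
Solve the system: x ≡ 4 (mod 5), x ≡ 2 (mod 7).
M = 5 × 7 = 35. M₁ = 7, y₁ ≡ 3 (mod 5). M₂ = 5, y₂ ≡ 3 (mod 7). x = 4×7×3 + 2×5×3 ≡ 9 (mod 35)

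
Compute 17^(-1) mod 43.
Since 43 is prime, by Fermat 17^(-1) ≡ 17^{41} ≡ 38 mod 43. Verify: 17 × 38 = 646 ≡ 1 mod 43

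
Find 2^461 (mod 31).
Using Fermat: 2^{30} ≡ 1 (mod 31). 461 ≡ 11 (mod 30). So 2^{461} ≡ 2^{11} ≡ 2 (mod 31)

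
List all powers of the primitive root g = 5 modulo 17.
5^1, 5^2, ..., 5^{16} mod 17: [5, 8, 6, 13, 14, 2, 10, 16, 12, 9, 11, 4, 3, 15, 7, 1]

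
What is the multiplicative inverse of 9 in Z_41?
Since 41 is prime, by Fermat 9^(-1) ≡ 9^{39} ≡ 32 (mod 41). Verify: 9 × 32 = 288 ≡ 1 (mod 41)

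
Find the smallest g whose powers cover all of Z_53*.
g = 2. For each prime q|52: 2^{26}≡52, 2^{4}≡16, none ≡ 1, so ord_53(2) = 52 and 2 is a primitive root.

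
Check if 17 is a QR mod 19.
By Euler's criterion: 17^{9} ≡ 1 (mod 19). Since this equals 1, 17 is a QR.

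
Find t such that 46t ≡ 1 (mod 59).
Since 59 is prime, by Fermat 46^(-1) ≡ 46^{57} ≡ 9 (mod 59). Verify: 46 × 9 = 414 ≡ 1 (mod 59)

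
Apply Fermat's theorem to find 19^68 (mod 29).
By Fermat: 19^{28} ≡ 1 (mod 29). 68 = 2×28 + 12. So 19^{68} ≡ 19^{12} ≡ 20 (mod 29)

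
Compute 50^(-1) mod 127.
Since 127 is prime, by Fermat 50^(-1) ≡ 50^{125} ≡ 94 mod 127. Verify: 50 × 94 = 4700 ≡ 1 mod 127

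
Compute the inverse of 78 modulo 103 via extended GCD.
Extended GCD: 78(-33) + 103(25) = 1. So 78^(-1) ≡ -33 ≡ 70 mod 103. Verify: 78 × 70 = 5460 ≡ 1 mod 103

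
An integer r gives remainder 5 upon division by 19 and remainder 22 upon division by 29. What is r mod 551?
M = 19 × 29 = 551. M₁ = 29, y₁ ≡ 2 mod 19. M₂ = 19, y₂ ≡ 26 mod 29. r = 5×29×2 + 22×19×26 ≡ 138 mod 551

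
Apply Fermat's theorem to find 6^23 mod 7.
By Fermat: 6^{6} ≡ 1 mod 7. 23 = 3×6 + 5. So 6^{23} ≡ 6^{5} ≡ 6 mod 7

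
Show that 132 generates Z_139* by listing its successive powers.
132^1, 132^2, ..., 132^{138} mod 139: [132, 49, 74, 38, 12, 55, 32, 54, 39, 5, 104, 106, 92, 51, 60, 136, 21, 131, 56, 25, 103, 113, 43, 116, 22, 124, 105, 99, 2, 125, 98, 9, 76, 24, 110, 64, 108, 78, 10, 69, 73, 45, 102, 120, 133, 42, 123, 112, 50, 67, 87, 86, 93, 44, 109, 71, 59, 4, 111, 57, 18, 13, 48, 81, 128, 77, 17, 20, 138, 7, 90, 65, 101, 127, 84, 107, 85, 100, 134, 35, 33, 47, 88, 79, 3, 118, 8, 83, 114, 36, 26, 96, 23, 117, 15, 34, 40, 137, 14, 41, 130, 63, 115, 29, 75, 31, 61, 129, 70, 66, 94, 37, 19, 6, 97, 16, 27, 89, 72, 52, 53, 46, 95, 30, 68, 80, 135, 28, 82, 121, 126, 91, 58, 11, 62, 122, 119, 1]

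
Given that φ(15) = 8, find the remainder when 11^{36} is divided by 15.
By Euler: 11^{8} ≡ 1 (mod 15) since gcd(11, 15) = 1. 36 = 4×8 + 4. So 11^{36} ≡ 11^{4} ≡ 1 (mod 15)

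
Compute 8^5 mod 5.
Using Fermat: 8^{4} ≡ 1 (mod 5). 5 ≡ 1 (mod 4). So 8^{5} ≡ 8^{1} ≡ 3 (mod 5)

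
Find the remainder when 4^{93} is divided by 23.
By Fermat: 4^{22} ≡ 1 (mod 23). 93 = 4×22 + 5. So 4^{93} ≡ 4^{5} ≡ 12 (mod 23)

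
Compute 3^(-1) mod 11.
Since 11 is prime, by Fermat 3^(-1) ≡ 3^{9} ≡ 4 mod 11. Verify: 3 × 4 = 12 ≡ 1 mod 11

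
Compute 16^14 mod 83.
By repeated squaring mod 83: 16^{1}≡16, 16^{2}≡7, 16^{4}≡49, 16^{8}≡77. Then 16^{14} = 16^{8+4+2} ≡ 77 × 49 × 7 ≡ 17 mod 83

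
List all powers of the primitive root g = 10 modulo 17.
10^1, 10^2, ..., 10^{16} mod 17: [10, 15, 14, 4, 6, 9, 5, 16, 7, 2, 3, 13, 11, 8, 12, 1]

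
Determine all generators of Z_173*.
There are φ(172) = 84 primitive roots mod 173: {2, 3, 5, 7, 8, 11, 12, 17, 18, 19, 20, 26, 27, 28, 30, 32, 39, 42, 44, 45, 46, 48, 50, 53, 58, 59, 61, 62, 63, 65, 66, 68, 69, 70, 71, 72, 74, 75, 76, 79, 82, 86, 87, 91, 94, 97, 98, 99, 101, 102, 103, 104, 105, 107, 108, 110, 111, 112, 114, 115, 120, 123, 125, 127, 128, 129, 131, 134, 141, 143, 145, 146, 147, 153, 154, 155, 156, 161, 162, 165, 166, 168, 170, 171}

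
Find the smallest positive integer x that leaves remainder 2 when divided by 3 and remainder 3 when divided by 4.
M = 3 × 4 = 12. M₁ = 4, y₁ ≡ 1 mod 3. M₂ = 3, y₂ ≡ 3 mod 4. x = 2×4×1 + 3×3×3 ≡ 11 mod 12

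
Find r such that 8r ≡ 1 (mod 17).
Since 17 is prime, by Fermat 8^(-1) ≡ 8^{15} ≡ 15 (mod 17). Verify: 8 × 15 = 120 ≡ 1 (mod 17)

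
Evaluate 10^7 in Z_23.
By repeated squaring (mod 23): 10^{1}≡10, 10^{2}≡8, 10^{4}≡18. Then 10^{7} = 10^{4+2+1} ≡ 18 × 8 × 10 ≡ 14 (mod 23)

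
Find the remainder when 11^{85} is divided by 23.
By Fermat: 11^{22} ≡ 1 mod 23. 85 = 3×22 + 19. So 11^{85} ≡ 11^{19} ≡ 15 mod 23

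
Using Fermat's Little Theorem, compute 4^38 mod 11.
By Fermat: 4^{10} ≡ 1 (mod 11). 38 = 3×10 + 8. So 4^{38} ≡ 4^{8} ≡ 9 (mod 11)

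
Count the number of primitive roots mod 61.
A prime p has φ(p-1) primitive roots; here φ(60) = 16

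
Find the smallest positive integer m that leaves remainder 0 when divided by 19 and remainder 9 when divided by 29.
M = 19 × 29 = 551. M₁ = 29, y₁ ≡ 2 (mod 19). M₂ = 19, y₂ ≡ 26 (mod 29). m = 0×29×2 + 9×19×26 ≡ 38 (mod 551)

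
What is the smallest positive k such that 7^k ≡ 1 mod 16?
Powers of 7 mod 16: 7^1≡7, 7^2≡1. Order = 2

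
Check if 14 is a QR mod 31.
By Euler's criterion: 14^{15} ≡ 1 (mod 31). Since this equals 1, 14 is a QR.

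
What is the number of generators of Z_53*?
There are φ(53-1) = φ(52) = 24 primitive roots modulo 53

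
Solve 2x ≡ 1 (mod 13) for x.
Since 13 is prime, by Fermat 2^(-1) ≡ 2^{11} ≡ 7 (mod 13). Verify: 2 × 7 = 14 ≡ 1 (mod 13)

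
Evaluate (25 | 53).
(25/53) = 25^{26} mod 53 = 1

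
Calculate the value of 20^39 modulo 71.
By repeated squaring mod 71: 20^{1}≡20, 20^{2}≡45, 20^{4}≡37, 20^{8}≡20, 20^{16}≡45, 20^{32}≡37. Then 20^{39} = 20^{32+4+2+1} ≡ 37 × 37 × 45 × 20 ≡ 37 mod 71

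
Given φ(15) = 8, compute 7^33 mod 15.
By Euler: 7^{8} ≡ 1 mod 15 since gcd(7, 15) = 1. 33 = 4×8 + 1. So 7^{33} ≡ 7^{1} ≡ 7 mod 15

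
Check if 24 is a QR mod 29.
By Euler's criterion: 24^{14} ≡ 1 mod 29. Since this equals 1, 24 is a QR.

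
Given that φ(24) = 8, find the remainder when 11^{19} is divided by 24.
By Euler: 11^{8} ≡ 1 mod 24 since gcd(11, 24) = 1. 19 = 2×8 + 3. So 11^{19} ≡ 11^{3} ≡ 11 mod 24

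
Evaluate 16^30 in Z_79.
By repeated squaring (mod 79): 16^{1}≡16, 16^{2}≡19, 16^{4}≡45, 16^{8}≡50, 16^{16}≡51. Then 16^{30} = 16^{16+8+4+2} ≡ 51 × 50 × 45 × 19 ≡ 8 (mod 79)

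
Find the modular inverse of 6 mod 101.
Since 101 is prime, by Fermat 6^(-1) ≡ 6^{99} ≡ 17 mod 101. Verify: 6 × 17 = 102 ≡ 1 mod 101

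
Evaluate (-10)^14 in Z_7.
Using Fermat: (-10)^{6} ≡ 1 mod 7. 14 ≡ 2 mod 6. So (-10)^{14} ≡ (-10)^{2} ≡ 2 mod 7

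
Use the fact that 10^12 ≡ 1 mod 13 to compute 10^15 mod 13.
By Fermat: 10^{12} ≡ 1 mod 13. So 10^{15} = 10^{12} · 10^{3} ≡ 10^{3} ≡ 12 mod 13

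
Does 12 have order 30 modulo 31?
ord_31(12) divides 30. For each prime q|30: 12^{15}≡30, 12^{10}≡25, 12^{6}≡2, none ≡ 1. So 12 has order 30 and is a primitive root mod 31.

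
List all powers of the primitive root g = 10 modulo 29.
10^1, 10^2, ..., 10^{28} mod 29: [10, 13, 14, 24, 8, 22, 17, 25, 18, 6, 2, 20, 26, 28, 19, 16, 15, 5, 21, 7, 12, 4, 11, 23, 27, 9, 3, 1]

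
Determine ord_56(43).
Powers of 43 mod 56: 43^1≡43, 43^2≡1. So the order of 43 is 2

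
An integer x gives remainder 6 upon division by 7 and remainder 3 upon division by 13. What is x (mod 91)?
M = 7 × 13 = 91. M₁ = 13, y₁ ≡ 6 (mod 7). M₂ = 7, y₂ ≡ 2 (mod 13). x = 6×13×6 + 3×7×2 ≡ 55 (mod 91)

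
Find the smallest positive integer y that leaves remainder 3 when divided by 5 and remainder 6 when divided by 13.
M = 5 × 13 = 65. M₁ = 13, y₁ ≡ 2 mod 5. M₂ = 5, y₂ ≡ 8 mod 13. y = 3×13×2 + 6×5×8 ≡ 58 mod 65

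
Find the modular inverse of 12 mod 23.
Since 23 is prime, by Fermat 12^(-1) ≡ 12^{21} ≡ 2 mod 23. Verify: 12 × 2 = 24 ≡ 1 mod 23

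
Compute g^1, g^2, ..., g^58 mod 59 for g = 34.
34^1, 34^2, ..., 34^{58} mod 59: [34, 35, 10, 45, 55, 41, 37, 19, 56, 16, 13, 29, 42, 12, 54, 7, 2, 9, 11, 20, 31, 51, 23, 15, 38, 53, 32, 26, 58, 25, 24, 49, 14, 4, 18, 22, 40, 3, 43, 46, 30, 17, 47, 5, 52, 57, 50, 48, 39, 28, 8, 36, 44, 21, 6, 27, 33, 1]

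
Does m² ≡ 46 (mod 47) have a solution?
By Euler's criterion: 46^{23} ≡ 46 (mod 47). Since this equals -1 (≡ 46), 46 is not a QR.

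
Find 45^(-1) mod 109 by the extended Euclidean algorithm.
Extended GCD: 45(-46) + 109(19) = 1. So 45^(-1) ≡ -46 ≡ 63 mod 109. Verify: 45 × 63 = 2835 ≡ 1 mod 109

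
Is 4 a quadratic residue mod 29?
By Euler's criterion: 4^{14} ≡ 1 mod 29. Since this equals 1, 4 is a QR.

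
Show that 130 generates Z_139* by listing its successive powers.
130^1, 130^2, ..., 130^{138} mod 139: [130, 81, 105, 28, 26, 44, 21, 89, 33, 120, 32, 129, 90, 24, 62, 137, 18, 116, 68, 83, 87, 51, 97, 100, 73, 38, 75, 20, 98, 91, 15, 4, 103, 46, 3, 112, 104, 37, 84, 78, 132, 63, 128, 99, 82, 96, 109, 131, 72, 47, 133, 54, 70, 65, 110, 122, 14, 13, 22, 80, 114, 86, 60, 16, 134, 45, 12, 31, 138, 9, 58, 34, 111, 113, 95, 118, 50, 106, 19, 107, 10, 49, 115, 77, 2, 121, 23, 71, 56, 52, 88, 42, 39, 66, 101, 64, 119, 41, 48, 124, 135, 36, 93, 136, 27, 35, 102, 55, 61, 7, 76, 11, 40, 57, 43, 30, 8, 67, 92, 6, 85, 69, 74, 29, 17, 125, 126, 117, 59, 25, 53, 79, 123, 5, 94, 127, 108, 1]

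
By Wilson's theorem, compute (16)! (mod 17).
By Wilson's theorem, (16)! ≡ -1 ≡ 16 (mod 17)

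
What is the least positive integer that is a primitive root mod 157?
g = 5. For each prime q|156: 5^{78}≡156, 5^{52}≡12, 5^{12}≡130, none ≡ 1, so ord_157(5) = 156 and 5 is a primitive root.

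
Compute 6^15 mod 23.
By repeated squaring mod 23: 6^{1}≡6, 6^{2}≡13, 6^{4}≡8, 6^{8}≡18. Then 6^{15} = 6^{8+4+2+1} ≡ 18 × 8 × 13 × 6 ≡ 8 mod 23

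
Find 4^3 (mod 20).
4^{3} = 64 ≡ 4 (mod 20)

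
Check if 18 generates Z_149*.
ord_149(18) divides 148. For each prime q|148: 18^{74}≡148, 18^{4}≡80, none ≡ 1. So 18 has order 148 and is a primitive root mod 149.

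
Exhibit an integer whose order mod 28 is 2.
13 has order 2 mod 28 since 13^{2} ≡ 1 mod 28 and no smaller power works.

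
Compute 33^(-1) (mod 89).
Since 89 is prime, by Fermat 33^(-1) ≡ 33^{87} ≡ 27 (mod 89). Verify: 33 × 27 = 891 ≡ 1 (mod 89)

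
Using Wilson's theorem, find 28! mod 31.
(30)! = (28)! × (29) × (30) ≡ -1 (mod 31). So (28)! ≡ -1 × [(30)(29)]^(-1) ≡ 15 (mod 31)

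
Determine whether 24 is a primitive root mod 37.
ord_37(24) divides 36. For each prime q|36: 24^{18}≡36, 24^{12}≡10, none ≡ 1. So 24 has order 36 and is a primitive root mod 37.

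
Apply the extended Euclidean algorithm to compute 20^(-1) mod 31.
Extended GCD: 20(14) + 31(-9) = 1. So 20^(-1) ≡ 14 (mod 31). Verify: 20 × 14 = 280 ≡ 1 (mod 31)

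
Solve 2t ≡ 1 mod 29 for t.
Since 29 is prime, by Fermat 2^(-1) ≡ 2^{27} ≡ 15 mod 29. Verify: 2 × 15 = 30 ≡ 1 mod 29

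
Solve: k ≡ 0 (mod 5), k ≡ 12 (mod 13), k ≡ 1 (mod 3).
M = 5 × 13 × 3 = 195. M₁ = 39, y₁ ≡ 4 (mod 5). M₂ = 15, y₂ ≡ 7 (mod 13). M₃ = 65, y₃ ≡ 2 (mod 3). k = 0×39×4 + 12×15×7 + 1×65×2 ≡ 25 (mod 195)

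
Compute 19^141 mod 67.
Using Fermat: 19^{66} ≡ 1 mod 67. 141 ≡ 9 mod 66. So 19^{141} ≡ 19^{9} ≡ 14 mod 67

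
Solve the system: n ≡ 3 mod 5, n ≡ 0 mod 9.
M = 5 × 9 = 45. M₁ = 9, y₁ ≡ 4 mod 5. M₂ = 5, y₂ ≡ 2 mod 9. n = 3×9×4 + 0×5×2 ≡ 18 mod 45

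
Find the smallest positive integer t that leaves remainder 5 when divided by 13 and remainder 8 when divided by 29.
M = 13 × 29 = 377. M₁ = 29, y₁ ≡ 9 mod 13. M₂ = 13, y₂ ≡ 9 mod 29. t = 5×29×9 + 8×13×9 ≡ 356 mod 377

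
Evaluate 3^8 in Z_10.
By repeated squaring (mod 10): 3^{1}≡3, 3^{2}≡9, 3^{4}≡1, 3^{8}≡1. So 3^{8} ≡ 1 (mod 10)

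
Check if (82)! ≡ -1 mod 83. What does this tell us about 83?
(82)! mod 83 = 82. Since this equals -1 mod 83, Wilson confirms 83 is prime.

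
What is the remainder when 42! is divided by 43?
By Wilson's theorem, (42)! ≡ -1 ≡ 42 mod 43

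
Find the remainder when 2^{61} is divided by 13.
By Fermat: 2^{12} ≡ 1 (mod 13). 61 = 5×12 + 1. So 2^{61} ≡ 2^{1} ≡ 2 (mod 13)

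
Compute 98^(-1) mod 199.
Since 199 is prime, by Fermat 98^(-1) ≡ 98^{197} ≡ 132 mod 199. Verify: 98 × 132 = 12936 ≡ 1 mod 199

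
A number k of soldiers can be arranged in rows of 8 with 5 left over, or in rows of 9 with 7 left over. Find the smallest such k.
M = 8 × 9 = 72. M₁ = 9, y₁ ≡ 1 mod 8. M₂ = 8, y₂ ≡ 8 mod 9. k = 5×9×1 + 7×8×8 ≡ 61 mod 72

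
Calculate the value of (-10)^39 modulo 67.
By repeated squaring mod 67: (-10)^{1}≡57, (-10)^{2}≡33, (-10)^{4}≡17, (-10)^{8}≡21, (-10)^{16}≡39, (-10)^{32}≡47. Then (-10)^{39} = (-10)^{32+4+2+1} ≡ 47 × 17 × 33 × 57 ≡ 42 mod 67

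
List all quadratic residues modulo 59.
Quadratic residues modulo 59: {1, 3, 4, 5, 7, 9, 12, 15, 16, 17, 19, 20, 21, 22, 25, 26, 27, 28, 29, 35, 36, 41, 45, 46, 48, 49, 51, 53, 57}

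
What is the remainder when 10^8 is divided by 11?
By repeated squaring (mod 11): 10^{1}≡10, 10^{2}≡1, 10^{4}≡1, 10^{8}≡1. So 10^{8} ≡ 1 (mod 11)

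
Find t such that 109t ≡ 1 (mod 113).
Since 113 is prime, by Fermat 109^(-1) ≡ 109^{111} ≡ 28 (mod 113). Verify: 109 × 28 = 3052 ≡ 1 (mod 113)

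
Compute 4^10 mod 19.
By repeated squaring mod 19: 4^{1}≡4, 4^{2}≡16, 4^{4}≡9, 4^{8}≡5. Then 4^{10} = 4^{8+2} ≡ 5 × 16 ≡ 4 mod 19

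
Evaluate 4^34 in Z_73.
By repeated squaring (mod 73): 4^{1}≡4, 4^{2}≡16, 4^{4}≡37, 4^{8}≡55, 4^{16}≡32, 4^{32}≡2. Then 4^{34} = 4^{32+2} ≡ 2 × 16 ≡ 32 (mod 73)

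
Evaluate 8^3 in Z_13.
8^{3} = 512 ≡ 5 (mod 13)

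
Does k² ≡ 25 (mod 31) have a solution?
By Euler's criterion: 25^{15} ≡ 1 (mod 31). Since this equals 1, 25 is a QR.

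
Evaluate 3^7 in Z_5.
Using Fermat: 3^{4} ≡ 1 (mod 5). 7 ≡ 3 (mod 4). So 3^{7} ≡ 3^{3} ≡ 2 (mod 5)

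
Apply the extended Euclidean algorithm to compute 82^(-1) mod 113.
Extended GCD: 82(51) + 113(-37) = 1. So 82^(-1) ≡ 51 mod 113. Verify: 82 × 51 = 4182 ≡ 1 mod 113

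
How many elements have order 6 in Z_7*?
There are φ(7-1) = φ(6) = 2 primitive roots modulo 7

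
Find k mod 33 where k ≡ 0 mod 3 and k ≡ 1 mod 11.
M = 3 × 11 = 33. M₁ = 11, y₁ ≡ 2 mod 3. M₂ = 3, y₂ ≡ 4 mod 11. k = 0×11×2 + 1×3×4 ≡ 12 mod 33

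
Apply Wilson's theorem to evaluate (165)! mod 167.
(166)! = (165)! × (166) ≡ -1 mod 167. So (165)! ≡ -1 × (166)^(-1) ≡ (-1)×(-1) = 1 mod 167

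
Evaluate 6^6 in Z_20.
By repeated squaring (mod 20): 6^{1}≡6, 6^{2}≡16, 6^{4}≡16. Then 6^{6} = 6^{4+2} ≡ 16 × 16 ≡ 16 (mod 20)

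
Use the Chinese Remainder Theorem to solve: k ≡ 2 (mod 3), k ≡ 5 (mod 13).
M = 3 × 13 = 39. M₁ = 13, y₁ ≡ 1 (mod 3). M₂ = 3, y₂ ≡ 9 (mod 13). k = 2×13×1 + 5×3×9 ≡ 5 (mod 39)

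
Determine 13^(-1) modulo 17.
Since 17 is prime, by Fermat 13^(-1) ≡ 13^{15} ≡ 4 (mod 17). Verify: 13 × 4 = 52 ≡ 1 (mod 17)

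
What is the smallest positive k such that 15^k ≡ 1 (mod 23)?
Powers of 15 mod 23: 15^1≡15, 15^2≡18, 15^3≡17, 15^4≡2, 15^5≡7, 15^6≡13, 15^7≡11, 15^8≡4, 15^9≡14, 15^10≡3, 15^11≡22, 15^12≡8, 15^13≡5, 15^14≡6, 15^15≡21, 15^16≡16, 15^17≡10, 15^18≡12, 15^19≡19, 15^20≡9, 15^21≡20, 15^22≡1. ord_23(15) = 22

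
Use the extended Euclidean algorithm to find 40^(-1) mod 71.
Extended GCD: 40(16) + 71(-9) = 1. So 40^(-1) ≡ 16 mod 71. Verify: 40 × 16 = 640 ≡ 1 mod 71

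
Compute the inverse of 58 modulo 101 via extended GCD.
Extended GCD: 58(-47) + 101(27) = 1. So 58^(-1) ≡ -47 ≡ 54 mod 101. Verify: 58 × 54 = 3132 ≡ 1 mod 101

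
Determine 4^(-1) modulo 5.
Since 5 is prime, by Fermat 4^(-1) ≡ 4^{3} ≡ 4 (mod 5). Verify: 4 × 4 = 16 ≡ 1 (mod 5)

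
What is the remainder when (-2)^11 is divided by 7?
Using Fermat: (-2)^{6} ≡ 1 mod 7. 11 ≡ 5 mod 6. So (-2)^{11} ≡ (-2)^{5} ≡ 3 mod 7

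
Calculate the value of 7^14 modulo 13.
Using Fermat: 7^{12} ≡ 1 mod 13. 14 ≡ 2 mod 12. So 7^{14} ≡ 7^{2} ≡ 10 mod 13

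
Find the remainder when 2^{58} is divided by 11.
By Fermat: 2^{10} ≡ 1 (mod 11). 58 = 5×10 + 8. So 2^{58} ≡ 2^{8} ≡ 3 (mod 11)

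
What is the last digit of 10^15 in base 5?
By repeated squaring (mod 5): 10^{1}≡0, 10^{2}≡0, 10^{4}≡0, 10^{8}≡0. Then 10^{15} = 10^{8+4+2+1} ≡ 0 × 0 × 0 × 0 ≡ 0 (mod 5)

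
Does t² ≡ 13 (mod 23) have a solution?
By Euler's criterion: 13^{11} ≡ 1 (mod 23). Since this equals 1, 13 is a QR.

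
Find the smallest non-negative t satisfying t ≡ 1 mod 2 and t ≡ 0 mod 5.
M = 2 × 5 = 10. M₁ = 5, y₁ ≡ 1 mod 2. M₂ = 2, y₂ ≡ 3 mod 5. t = 1×5×1 + 0×2×3 ≡ 5 mod 10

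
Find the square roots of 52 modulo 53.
The square roots of 52 mod 53 are 23 and 30. Verify: 23² = 529 ≡ 52 (mod 53)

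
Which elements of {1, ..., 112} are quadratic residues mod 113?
Squares in Z_113*: {1, 2, 4, 7, 8, 9, 11, 13, 14, 15, 16, 18, 22, 25, 26, 28, 30, 31, 32, 36, 41, 44, 49, 50, 51, 52, 53, 56, 57, 60, 61, 62, 63, 64, 69, 72, 77, 81, 82, 83, 85, 87, 88, 91, 95, 97, 98, 99, 100, 102, 104, 105, 106, 109, 111, 112}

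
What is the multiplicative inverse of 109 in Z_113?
Since 113 is prime, by Fermat 109^(-1) ≡ 109^{111} ≡ 28 (mod 113). Verify: 109 × 28 = 3052 ≡ 1 (mod 113)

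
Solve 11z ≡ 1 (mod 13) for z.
Since 13 is prime, by Fermat 11^(-1) ≡ 11^{11} ≡ 6 (mod 13). Verify: 11 × 6 = 66 ≡ 1 (mod 13)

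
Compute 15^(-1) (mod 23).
Since 23 is prime, by Fermat 15^(-1) ≡ 15^{21} ≡ 20 (mod 23). Verify: 15 × 20 = 300 ≡ 1 (mod 23)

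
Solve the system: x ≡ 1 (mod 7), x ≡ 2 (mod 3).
M = 7 × 3 = 21. M₁ = 3, y₁ ≡ 5 (mod 7). M₂ = 7, y₂ ≡ 1 (mod 3). x = 1×3×5 + 2×7×1 ≡ 8 (mod 21)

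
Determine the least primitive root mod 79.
g = 3. For each prime q|78: 3^{39}≡78, 3^{26}≡23, 3^{6}≡18, none ≡ 1, so ord_79(3) = 78 and 3 is a primitive root.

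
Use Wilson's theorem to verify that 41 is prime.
(40)! mod 41 = 40. Since this equals -1 mod 41, Wilson confirms 41 is prime.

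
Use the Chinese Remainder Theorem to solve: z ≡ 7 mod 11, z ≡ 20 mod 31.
M = 11 × 31 = 341. M₁ = 31, y₁ ≡ 5 mod 11. M₂ = 11, y₂ ≡ 17 mod 31. z = 7×31×5 + 20×11×17 ≡ 51 mod 341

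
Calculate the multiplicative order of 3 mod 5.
Powers of 3 mod 5: 3^1≡3, 3^2≡4, 3^3≡2, 3^4≡1. Order = 4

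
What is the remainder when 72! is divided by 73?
By Wilson's theorem, (72)! ≡ -1 ≡ 72 (mod 73)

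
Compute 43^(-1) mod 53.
Since 53 is prime, by Fermat 43^(-1) ≡ 43^{51} ≡ 37 mod 53. Verify: 43 × 37 = 1591 ≡ 1 mod 53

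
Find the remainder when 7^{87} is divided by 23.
By Fermat: 7^{22} ≡ 1 mod 23. 87 = 3×22 + 21. So 7^{87} ≡ 7^{21} ≡ 10 mod 23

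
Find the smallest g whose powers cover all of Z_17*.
g = 3. Powers: [3, 9, 10, 13, 5, 15, ...] generates all 16 non-zero residues.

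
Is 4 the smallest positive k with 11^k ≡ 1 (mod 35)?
Powers of 11 mod 35: 11^1≡11, 11^2≡16, 11^3≡1. Already 11^3≡1, so the order is 3 < 4. No, the actual order is 3.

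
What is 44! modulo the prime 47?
(46)! = (44)! × (45) × (46) ≡ -1 mod 47. So (44)! ≡ -1 × [(46)(45)]^(-1) ≡ 23 mod 47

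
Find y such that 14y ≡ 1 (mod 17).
Since 17 is prime, by Fermat 14^(-1) ≡ 14^{15} ≡ 11 (mod 17). Verify: 14 × 11 = 154 ≡ 1 (mod 17)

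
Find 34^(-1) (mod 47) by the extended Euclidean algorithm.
Extended GCD: 34(18) + 47(-13) = 1. So 34^(-1) ≡ 18 (mod 47). Verify: 34 × 18 = 612 ≡ 1 (mod 47)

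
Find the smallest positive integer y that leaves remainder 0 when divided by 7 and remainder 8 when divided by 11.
M = 7 × 11 = 77. M₁ = 11, y₁ ≡ 2 (mod 7). M₂ = 7, y₂ ≡ 8 (mod 11). y = 0×11×2 + 8×7×8 ≡ 63 (mod 77)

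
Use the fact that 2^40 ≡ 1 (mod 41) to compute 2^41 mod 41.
By Fermat: 2^{40} ≡ 1 (mod 41). So 2^{41} = 2^{40} · 2^{1} ≡ 2^{1} ≡ 2 (mod 41)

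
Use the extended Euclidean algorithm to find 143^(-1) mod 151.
Extended GCD: 143(-19) + 151(18) = 1. So 143^(-1) ≡ -19 ≡ 132 mod 151. Verify: 143 × 132 = 18876 ≡ 1 mod 151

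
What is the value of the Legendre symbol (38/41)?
(38/41) = 38^{20} mod 41 = -1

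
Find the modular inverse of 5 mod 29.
Since 29 is prime, by Fermat 5^(-1) ≡ 5^{27} ≡ 6 mod 29. Verify: 5 × 6 = 30 ≡ 1 mod 29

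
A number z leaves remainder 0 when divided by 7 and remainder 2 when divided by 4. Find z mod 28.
M = 7 × 4 = 28. M₁ = 4, y₁ ≡ 2 mod 7. M₂ = 7, y₂ ≡ 3 mod 4. z = 0×4×2 + 2×7×3 ≡ 14 mod 28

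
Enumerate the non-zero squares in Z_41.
Squares in Z_41*: {1, 2, 4, 5, 8, 9, 10, 16, 18, 20, 21, 23, 25, 31, 32, 33, 36, 37, 39, 40}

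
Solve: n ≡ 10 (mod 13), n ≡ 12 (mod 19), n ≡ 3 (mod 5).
M = 13 × 19 × 5 = 1235. M₁ = 95, y₁ ≡ 10 (mod 13). M₂ = 65, y₂ ≡ 12 (mod 19). M₃ = 247, y₃ ≡ 3 (mod 5). n = 10×95×10 + 12×65×12 + 3×247×3 ≡ 88 (mod 1235)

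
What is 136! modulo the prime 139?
(138)! = (136)! × (137) × (138) ≡ -1 mod 139. So (136)! ≡ -1 × [(138)(137)]^(-1) ≡ 69 mod 139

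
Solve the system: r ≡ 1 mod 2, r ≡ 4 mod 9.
M = 2 × 9 = 18. M₁ = 9, y₁ ≡ 1 mod 2. M₂ = 2, y₂ ≡ 5 mod 9. r = 1×9×1 + 4×2×5 ≡ 13 mod 18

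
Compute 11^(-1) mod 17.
Since 17 is prime, by Fermat 11^(-1) ≡ 11^{15} ≡ 14 mod 17. Verify: 11 × 14 = 154 ≡ 1 mod 17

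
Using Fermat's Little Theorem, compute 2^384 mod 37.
By Fermat: 2^{36} ≡ 1 (mod 37). 384 ≡ 24 (mod 36). So 2^{384} ≡ 2^{24} ≡ 10 (mod 37)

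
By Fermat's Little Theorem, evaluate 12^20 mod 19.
By Fermat: 12^{18} ≡ 1 mod 19. So 12^{20} = 12^{18} · 12^{2} ≡ 12^{2} ≡ 11 mod 19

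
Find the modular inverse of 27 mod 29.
Since 29 is prime, by Fermat 27^(-1) ≡ 27^{27} ≡ 14 mod 29. Verify: 27 × 14 = 378 ≡ 1 mod 29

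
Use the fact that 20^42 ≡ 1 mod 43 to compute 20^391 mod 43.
By Fermat: 20^{42} ≡ 1 mod 43. 391 ≡ 13 mod 42. So 20^{391} ≡ 20^{13} ≡ 19 mod 43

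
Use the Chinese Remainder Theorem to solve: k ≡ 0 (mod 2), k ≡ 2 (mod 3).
M = 2 × 3 = 6. M₁ = 3, y₁ ≡ 1 (mod 2). M₂ = 2, y₂ ≡ 2 (mod 3). k = 0×3×1 + 2×2×2 ≡ 2 (mod 6)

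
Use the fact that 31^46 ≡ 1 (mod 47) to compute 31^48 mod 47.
By Fermat: 31^{46} ≡ 1 (mod 47). So 31^{48} = 31^{46} · 31^{2} ≡ 31^{2} ≡ 21 (mod 47)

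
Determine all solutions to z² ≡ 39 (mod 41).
The square roots of 39 mod 41 are 11 and 30. Verify: 11² = 121 ≡ 39 (mod 41)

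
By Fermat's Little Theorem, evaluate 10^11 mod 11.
By Fermat: 10^{10} ≡ 1 (mod 11). So 10^{11} = 10^{10} · 10^{1} ≡ 10^{1} ≡ 10 (mod 11)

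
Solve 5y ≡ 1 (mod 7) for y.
Since 7 is prime, by Fermat 5^(-1) ≡ 5^{5} ≡ 3 (mod 7). Verify: 5 × 3 = 15 ≡ 1 (mod 7)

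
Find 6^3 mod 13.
6^{3} = 216 ≡ 8 mod 13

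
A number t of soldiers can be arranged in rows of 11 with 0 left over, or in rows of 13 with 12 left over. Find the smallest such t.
M = 11 × 13 = 143. M₁ = 13, y₁ ≡ 6 mod 11. M₂ = 11, y₂ ≡ 6 mod 13. t = 0×13×6 + 12×11×6 ≡ 77 mod 143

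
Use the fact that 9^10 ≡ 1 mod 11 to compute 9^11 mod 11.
By Fermat: 9^{10} ≡ 1 mod 11. So 9^{11} = 9^{10} · 9^{1} ≡ 9^{1} ≡ 9 mod 11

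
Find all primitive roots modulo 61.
There are φ(60) = 16 primitive roots mod 61: {2, 6, 7, 10, 17, 18, 26, 30, 31, 35, 43, 44, 51, 54, 55, 59}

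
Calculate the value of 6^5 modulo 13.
By repeated squaring mod 13: 6^{1}≡6, 6^{2}≡10, 6^{4}≡9. Then 6^{5} = 6^{4+1} ≡ 9 × 6 ≡ 2 mod 13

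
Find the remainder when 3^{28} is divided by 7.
By Fermat: 3^{6} ≡ 1 (mod 7). 28 = 4×6 + 4. So 3^{28} ≡ 3^{4} ≡ 4 (mod 7)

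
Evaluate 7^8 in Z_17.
By repeated squaring (mod 17): 7^{1}≡7, 7^{2}≡15, 7^{4}≡4, 7^{8}≡16. So 7^{8} ≡ 16 (mod 17)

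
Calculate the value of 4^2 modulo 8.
4^{2} = 16 ≡ 0 (mod 8)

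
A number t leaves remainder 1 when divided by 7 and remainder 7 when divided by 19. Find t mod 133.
M = 7 × 19 = 133. M₁ = 19, y₁ ≡ 3 mod 7. M₂ = 7, y₂ ≡ 11 mod 19. t = 1×19×3 + 7×7×11 ≡ 64 mod 133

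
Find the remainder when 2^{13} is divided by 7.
By Fermat: 2^{6} ≡ 1 mod 7. 13 = 2×6 + 1. So 2^{13} ≡ 2^{1} ≡ 2 mod 7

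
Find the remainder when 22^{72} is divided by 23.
By Fermat: 22^{22} ≡ 1 (mod 23). 72 = 3×22 + 6. So 22^{72} ≡ 22^{6} ≡ 1 (mod 23)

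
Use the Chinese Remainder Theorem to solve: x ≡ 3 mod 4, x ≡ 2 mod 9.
M = 4 × 9 = 36. M₁ = 9, y₁ ≡ 1 mod 4. M₂ = 4, y₂ ≡ 7 mod 9. x = 3×9×1 + 2×4×7 ≡ 11 mod 36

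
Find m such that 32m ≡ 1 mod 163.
Since 163 is prime, by Fermat 32^(-1) ≡ 32^{161} ≡ 107 mod 163. Verify: 32 × 107 = 3424 ≡ 1 mod 163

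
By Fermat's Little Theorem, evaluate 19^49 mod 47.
By Fermat: 19^{46} ≡ 1 (mod 47). So 19^{49} = 19^{46} · 19^{3} ≡ 19^{3} ≡ 44 (mod 47)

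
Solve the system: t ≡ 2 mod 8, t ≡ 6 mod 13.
M = 8 × 13 = 104. M₁ = 13, y₁ ≡ 5 mod 8. M₂ = 8, y₂ ≡ 5 mod 13. t = 2×13×5 + 6×8×5 ≡ 58 mod 104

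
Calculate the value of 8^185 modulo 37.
Using Fermat: 8^{36} ≡ 1 (mod 37). 185 ≡ 5 (mod 36). So 8^{185} ≡ 8^{5} ≡ 23 (mod 37)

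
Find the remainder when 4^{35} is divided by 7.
By Fermat: 4^{6} ≡ 1 (mod 7). 35 = 5×6 + 5. So 4^{35} ≡ 4^{5} ≡ 2 (mod 7)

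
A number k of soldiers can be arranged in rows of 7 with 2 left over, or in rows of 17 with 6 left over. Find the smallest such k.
M = 7 × 17 = 119. M₁ = 17, y₁ ≡ 5 mod 7. M₂ = 7, y₂ ≡ 5 mod 17. k = 2×17×5 + 6×7×5 ≡ 23 mod 119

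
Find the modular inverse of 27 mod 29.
Since 29 is prime, by Fermat 27^(-1) ≡ 27^{27} ≡ 14 (mod 29). Verify: 27 × 14 = 378 ≡ 1 (mod 29)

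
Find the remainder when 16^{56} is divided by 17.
By Fermat: 16^{16} ≡ 1 mod 17. 56 = 3×16 + 8. So 16^{56} ≡ 16^{8} ≡ 1 mod 17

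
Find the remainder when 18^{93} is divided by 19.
By Fermat: 18^{18} ≡ 1 (mod 19). 93 = 5×18 + 3. So 18^{93} ≡ 18^{3} ≡ 18 (mod 19)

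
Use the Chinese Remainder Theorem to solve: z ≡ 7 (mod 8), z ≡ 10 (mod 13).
M = 8 × 13 = 104. M₁ = 13, y₁ ≡ 5 (mod 8). M₂ = 8, y₂ ≡ 5 (mod 13). z = 7×13×5 + 10×8×5 ≡ 23 (mod 104)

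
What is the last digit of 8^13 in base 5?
Using Fermat: 8^{4} ≡ 1 mod 5. 13 ≡ 1 mod 4. So 8^{13} ≡ 8^{1} ≡ 3 mod 5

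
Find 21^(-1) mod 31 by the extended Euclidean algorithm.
Extended GCD: 21(3) + 31(-2) = 1. So 21^(-1) ≡ 3 mod 31. Verify: 21 × 3 = 63 ≡ 1 mod 31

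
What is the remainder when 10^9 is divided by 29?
By repeated squaring (mod 29): 10^{1}≡10, 10^{2}≡13, 10^{4}≡24, 10^{8}≡25. Then 10^{9} = 10^{8+1} ≡ 25 × 10 ≡ 18 (mod 29)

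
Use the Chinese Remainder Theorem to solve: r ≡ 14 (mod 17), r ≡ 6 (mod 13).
M = 17 × 13 = 221. M₁ = 13, y₁ ≡ 4 (mod 17). M₂ = 17, y₂ ≡ 10 (mod 13). r = 14×13×4 + 6×17×10 ≡ 201 (mod 221)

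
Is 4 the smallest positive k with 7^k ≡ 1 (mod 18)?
Powers of 7 mod 18: 7^1≡7, 7^2≡13, 7^3≡1. Already 7^3≡1, so the order is 3 < 4. No, the actual order is 3.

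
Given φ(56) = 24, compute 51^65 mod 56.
By Euler: 51^{24} ≡ 1 (mod 56) since gcd(51, 56) = 1. 65 = 2×24 + 17. So 51^{65} ≡ 51^{17} ≡ 11 (mod 56)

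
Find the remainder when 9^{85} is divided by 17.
By Fermat: 9^{16} ≡ 1 mod 17. 85 = 5×16 + 5. So 9^{85} ≡ 9^{5} ≡ 8 mod 17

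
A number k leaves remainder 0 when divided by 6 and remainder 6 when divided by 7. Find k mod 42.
M = 6 × 7 = 42. M₁ = 7, y₁ ≡ 1 mod 6. M₂ = 6, y₂ ≡ 6 mod 7. k = 0×7×1 + 6×6×6 ≡ 6 mod 42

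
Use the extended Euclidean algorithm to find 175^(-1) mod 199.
Extended GCD: 175(58) + 199(-51) = 1. So 175^(-1) ≡ 58 (mod 199). Verify: 175 × 58 = 10150 ≡ 1 (mod 199)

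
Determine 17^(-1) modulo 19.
Since 19 is prime, by Fermat 17^(-1) ≡ 17^{17} ≡ 9 (mod 19). Verify: 17 × 9 = 153 ≡ 1 (mod 19)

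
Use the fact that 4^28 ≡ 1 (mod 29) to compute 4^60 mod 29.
By Fermat: 4^{28} ≡ 1 (mod 29). 60 = 2×28 + 4. So 4^{60} ≡ 4^{4} ≡ 24 (mod 29)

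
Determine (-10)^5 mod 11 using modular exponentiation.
By repeated squaring mod 11: (-10)^{1}≡1, (-10)^{2}≡1, (-10)^{4}≡1. Then (-10)^{5} = (-10)^{4+1} ≡ 1 × 1 ≡ 1 mod 11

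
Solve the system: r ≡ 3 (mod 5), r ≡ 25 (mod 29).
M = 5 × 29 = 145. M₁ = 29, y₁ ≡ 4 (mod 5). M₂ = 5, y₂ ≡ 6 (mod 29). r = 3×29×4 + 25×5×6 ≡ 83 (mod 145)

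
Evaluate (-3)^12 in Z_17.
By repeated squaring (mod 17): (-3)^{1}≡14, (-3)^{2}≡9, (-3)^{4}≡13, (-3)^{8}≡16. Then (-3)^{12} = (-3)^{8+4} ≡ 16 × 13 ≡ 4 (mod 17)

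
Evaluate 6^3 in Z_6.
6^{3} = 216 ≡ 0 (mod 6)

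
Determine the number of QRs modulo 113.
The squaring map on Z_113* is 2-to-1, so there are (112)/2 = 56 QRs.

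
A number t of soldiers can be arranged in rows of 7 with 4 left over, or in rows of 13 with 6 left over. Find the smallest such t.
M = 7 × 13 = 91. M₁ = 13, y₁ ≡ 6 (mod 7). M₂ = 7, y₂ ≡ 2 (mod 13). t = 4×13×6 + 6×7×2 ≡ 32 (mod 91)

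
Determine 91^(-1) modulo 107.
Since 107 is prime, by Fermat 91^(-1) ≡ 91^{105} ≡ 20 (mod 107). Verify: 91 × 20 = 1820 ≡ 1 (mod 107)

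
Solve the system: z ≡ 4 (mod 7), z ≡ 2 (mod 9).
M = 7 × 9 = 63. M₁ = 9, y₁ ≡ 4 (mod 7). M₂ = 7, y₂ ≡ 4 (mod 9). z = 4×9×4 + 2×7×4 ≡ 11 (mod 63)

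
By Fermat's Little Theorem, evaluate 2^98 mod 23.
By Fermat: 2^{22} ≡ 1 (mod 23). 98 = 4×22 + 10. So 2^{98} ≡ 2^{10} ≡ 12 (mod 23)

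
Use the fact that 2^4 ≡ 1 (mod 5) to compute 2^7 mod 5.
By Fermat: 2^{4} ≡ 1 (mod 5). So 2^{7} = 2^{4} · 2^{3} ≡ 2^{3} ≡ 3 (mod 5)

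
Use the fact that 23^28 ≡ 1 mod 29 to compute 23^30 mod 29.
By Fermat: 23^{28} ≡ 1 mod 29. So 23^{30} = 23^{28} · 23^{2} ≡ 23^{2} ≡ 7 mod 29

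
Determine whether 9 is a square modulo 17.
By Euler's criterion: 9^{8} ≡ 1 (mod 17). Since this equals 1, 9 is a QR.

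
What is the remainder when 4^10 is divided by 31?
By repeated squaring (mod 31): 4^{1}≡4, 4^{2}≡16, 4^{4}≡8, 4^{8}≡2. Then 4^{10} = 4^{8+2} ≡ 2 × 16 ≡ 1 (mod 31)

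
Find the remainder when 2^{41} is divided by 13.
By Fermat: 2^{12} ≡ 1 (mod 13). 41 = 3×12 + 5. So 2^{41} ≡ 2^{5} ≡ 6 (mod 13)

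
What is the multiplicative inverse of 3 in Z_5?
Since 5 is prime, by Fermat 3^(-1) ≡ 3^{3} ≡ 2 mod 5. Verify: 3 × 2 = 6 ≡ 1 mod 5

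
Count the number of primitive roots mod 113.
A prime p has φ(p-1) primitive roots; here φ(112) = 48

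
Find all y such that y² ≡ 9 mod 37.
The square roots of 9 mod 37 are 34 and 3. Verify: 34² = 1156 ≡ 9 mod 37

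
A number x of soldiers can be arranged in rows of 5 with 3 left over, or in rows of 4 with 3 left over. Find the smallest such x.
M = 5 × 4 = 20. M₁ = 4, y₁ ≡ 4 mod 5. M₂ = 5, y₂ ≡ 1 mod 4. x = 3×4×4 + 3×5×1 ≡ 3 mod 20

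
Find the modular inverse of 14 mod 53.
Since 53 is prime, by Fermat 14^(-1) ≡ 14^{51} ≡ 19 mod 53. Verify: 14 × 19 = 266 ≡ 1 mod 53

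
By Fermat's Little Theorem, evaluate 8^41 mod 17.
By Fermat: 8^{16} ≡ 1 (mod 17). 41 = 2×16 + 9. So 8^{41} ≡ 8^{9} ≡ 8 (mod 17)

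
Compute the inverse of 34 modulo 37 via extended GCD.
Extended GCD: 34(12) + 37(-11) = 1. So 34^(-1) ≡ 12 (mod 37). Verify: 34 × 12 = 408 ≡ 1 (mod 37)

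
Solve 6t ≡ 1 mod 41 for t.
Since 41 is prime, by Fermat 6^(-1) ≡ 6^{39} ≡ 7 mod 41. Verify: 6 × 7 = 42 ≡ 1 mod 41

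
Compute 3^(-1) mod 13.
Since 13 is prime, by Fermat 3^(-1) ≡ 3^{11} ≡ 9 mod 13. Verify: 3 × 9 = 27 ≡ 1 mod 13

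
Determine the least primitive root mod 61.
g = 2. Powers: [2, 4, 8, 16, 32, 3, ...] generates all 60 non-zero residues.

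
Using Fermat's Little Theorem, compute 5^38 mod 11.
By Fermat: 5^{10} ≡ 1 mod 11. 38 = 3×10 + 8. So 5^{38} ≡ 5^{8} ≡ 4 mod 11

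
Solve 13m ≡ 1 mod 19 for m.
Since 19 is prime, by Fermat 13^(-1) ≡ 13^{17} ≡ 3 mod 19. Verify: 13 × 3 = 39 ≡ 1 mod 19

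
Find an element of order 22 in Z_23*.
5 has order 22 mod 23 since 5^{22} ≡ 1 mod 23 and no smaller power works.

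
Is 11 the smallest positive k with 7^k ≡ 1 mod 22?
Powers of 7 mod 22: 7^1≡7, 7^2≡5, 7^3≡13, 7^4≡3, 7^5≡21, 7^6≡15, 7^7≡17, 7^8≡9, 7^9≡19, 7^10≡1. Already 7^10≡1, so the order is 10 < 11. No, the actual order is 10.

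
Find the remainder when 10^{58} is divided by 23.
By Fermat: 10^{22} ≡ 1 mod 23. 58 = 2×22 + 14. So 10^{58} ≡ 10^{14} ≡ 12 mod 23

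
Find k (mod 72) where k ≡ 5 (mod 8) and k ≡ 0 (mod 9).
M = 8 × 9 = 72. M₁ = 9, y₁ ≡ 1 (mod 8). M₂ = 8, y₂ ≡ 8 (mod 9). k = 5×9×1 + 0×8×8 ≡ 45 (mod 72)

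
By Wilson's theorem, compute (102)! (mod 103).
By Wilson's theorem, (102)! ≡ -1 ≡ 102 (mod 103)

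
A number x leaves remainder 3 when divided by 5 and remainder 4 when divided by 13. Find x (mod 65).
M = 5 × 13 = 65. M₁ = 13, y₁ ≡ 2 (mod 5). M₂ = 5, y₂ ≡ 8 (mod 13). x = 3×13×2 + 4×5×8 ≡ 43 (mod 65)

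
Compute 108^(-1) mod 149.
Since 149 is prime, by Fermat 108^(-1) ≡ 108^{147} ≡ 109 mod 149. Verify: 108 × 109 = 11772 ≡ 1 mod 149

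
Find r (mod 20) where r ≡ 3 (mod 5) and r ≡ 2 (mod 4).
M = 5 × 4 = 20. M₁ = 4, y₁ ≡ 4 (mod 5). M₂ = 5, y₂ ≡ 1 (mod 4). r = 3×4×4 + 2×5×1 ≡ 18 (mod 20)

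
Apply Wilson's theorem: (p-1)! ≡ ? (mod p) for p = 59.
By Wilson's theorem, (58)! ≡ -1 ≡ 58 (mod 59)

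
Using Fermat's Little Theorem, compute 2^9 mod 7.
By Fermat: 2^{6} ≡ 1 (mod 7). So 2^{9} = 2^{6} · 2^{3} ≡ 2^{3} ≡ 1 (mod 7)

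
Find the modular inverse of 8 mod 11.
Since 11 is prime, by Fermat 8^(-1) ≡ 8^{9} ≡ 7 (mod 11). Verify: 8 × 7 = 56 ≡ 1 (mod 11)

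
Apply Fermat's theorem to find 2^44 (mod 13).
By Fermat: 2^{12} ≡ 1 (mod 13). 44 = 3×12 + 8. So 2^{44} ≡ 2^{8} ≡ 9 (mod 13)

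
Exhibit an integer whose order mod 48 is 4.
5 has order 4 mod 48 since 5^{4} ≡ 1 mod 48 and no smaller power works.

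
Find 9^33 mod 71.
By repeated squaring mod 71: 9^{1}≡9, 9^{2}≡10, 9^{4}≡29, 9^{8}≡60, 9^{16}≡50, 9^{32}≡15. Then 9^{33} = 9^{32+1} ≡ 15 × 9 ≡ 64 mod 71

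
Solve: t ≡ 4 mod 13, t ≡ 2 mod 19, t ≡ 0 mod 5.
M = 13 × 19 × 5 = 1235. M₁ = 95, y₁ ≡ 10 mod 13. M₂ = 65, y₂ ≡ 12 mod 19. M₃ = 247, y₃ ≡ 3 mod 5. t = 4×95×10 + 2×65×12 + 0×247×3 ≡ 420 mod 1235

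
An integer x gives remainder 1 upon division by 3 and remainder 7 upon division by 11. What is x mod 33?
M = 3 × 11 = 33. M₁ = 11, y₁ ≡ 2 mod 3. M₂ = 3, y₂ ≡ 4 mod 11. x = 1×11×2 + 7×3×4 ≡ 7 mod 33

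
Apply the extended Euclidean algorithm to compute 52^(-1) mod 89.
Extended GCD: 52(12) + 89(-7) = 1. So 52^(-1) ≡ 12 (mod 89). Verify: 52 × 12 = 624 ≡ 1 (mod 89)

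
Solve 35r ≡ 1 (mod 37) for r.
Since 37 is prime, by Fermat 35^(-1) ≡ 35^{35} ≡ 18 (mod 37). Verify: 35 × 18 = 630 ≡ 1 (mod 37)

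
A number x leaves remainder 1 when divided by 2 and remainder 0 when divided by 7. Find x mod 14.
M = 2 × 7 = 14. M₁ = 7, y₁ ≡ 1 mod 2. M₂ = 2, y₂ ≡ 4 mod 7. x = 1×7×1 + 0×2×4 ≡ 7 mod 14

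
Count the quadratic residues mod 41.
The squaring map on Z_41* is 2-to-1, so there are (40)/2 = 20 QRs.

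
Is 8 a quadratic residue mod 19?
By Euler's criterion: 8^{9} ≡ 18 (mod 19). Since this equals -1 (≡ 18), 8 is not a QR.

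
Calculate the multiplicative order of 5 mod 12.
Powers of 5 mod 12: 5^1≡5, 5^2≡1. Order = 2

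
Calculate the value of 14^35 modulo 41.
By repeated squaring (mod 41): 14^{1}≡14, 14^{2}≡32, 14^{4}≡40, 14^{8}≡1, 14^{16}≡1, 14^{32}≡1. Then 14^{35} = 14^{32+2+1} ≡ 1 × 32 × 14 ≡ 38 (mod 41)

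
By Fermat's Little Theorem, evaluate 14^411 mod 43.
By Fermat: 14^{42} ≡ 1 (mod 43). 411 ≡ 33 (mod 42). So 14^{411} ≡ 14^{33} ≡ 11 (mod 43)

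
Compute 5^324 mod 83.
Using Fermat: 5^{82} ≡ 1 (mod 83). 324 ≡ 78 (mod 82). So 5^{324} ≡ 5^{78} ≡ 17 (mod 83)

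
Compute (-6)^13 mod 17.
By repeated squaring mod 17: (-6)^{1}≡11, (-6)^{2}≡2, (-6)^{4}≡4, (-6)^{8}≡16. Then (-6)^{13} = (-6)^{8+4+1} ≡ 16 × 4 × 11 ≡ 7 mod 17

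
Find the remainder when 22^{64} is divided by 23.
By Fermat: 22^{22} ≡ 1 (mod 23). 64 = 2×22 + 20. So 22^{64} ≡ 22^{20} ≡ 1 (mod 23)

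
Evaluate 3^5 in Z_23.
By repeated squaring (mod 23): 3^{1}≡3, 3^{2}≡9, 3^{4}≡12. Then 3^{5} = 3^{4+1} ≡ 12 × 3 ≡ 13 (mod 23)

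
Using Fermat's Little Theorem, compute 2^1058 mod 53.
By Fermat: 2^{52} ≡ 1 mod 53. 1058 ≡ 18 mod 52. So 2^{1058} ≡ 2^{18} ≡ 6 mod 53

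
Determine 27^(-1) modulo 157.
Since 157 is prime, by Fermat 27^(-1) ≡ 27^{155} ≡ 64 (mod 157). Verify: 27 × 64 = 1728 ≡ 1 (mod 157)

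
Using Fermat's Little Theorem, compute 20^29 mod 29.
By Fermat: 20^{28} ≡ 1 mod 29. So 20^{29} = 20^{28} · 20^{1} ≡ 20^{1} ≡ 20 mod 29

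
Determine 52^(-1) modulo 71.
Since 71 is prime, by Fermat 52^(-1) ≡ 52^{69} ≡ 56 (mod 71). Verify: 52 × 56 = 2912 ≡ 1 (mod 71)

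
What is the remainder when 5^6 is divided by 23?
By repeated squaring mod 23: 5^{1}≡5, 5^{2}≡2, 5^{4}≡4. Then 5^{6} = 5^{4+2} ≡ 4 × 2 ≡ 8 mod 23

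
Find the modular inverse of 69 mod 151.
Since 151 is prime, by Fermat 69^(-1) ≡ 69^{149} ≡ 116 mod 151. Verify: 69 × 116 = 8004 ≡ 1 mod 151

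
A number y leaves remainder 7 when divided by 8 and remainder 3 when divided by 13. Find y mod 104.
M = 8 × 13 = 104. M₁ = 13, y₁ ≡ 5 mod 8. M₂ = 8, y₂ ≡ 5 mod 13. y = 7×13×5 + 3×8×5 ≡ 55 mod 104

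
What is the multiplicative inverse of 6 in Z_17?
Since 17 is prime, by Fermat 6^(-1) ≡ 6^{15} ≡ 3 mod 17. Verify: 6 × 3 = 18 ≡ 1 mod 17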